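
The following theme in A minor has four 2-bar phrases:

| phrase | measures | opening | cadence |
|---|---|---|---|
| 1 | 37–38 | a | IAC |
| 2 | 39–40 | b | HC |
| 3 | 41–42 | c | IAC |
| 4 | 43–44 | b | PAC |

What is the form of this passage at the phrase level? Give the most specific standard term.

Four phrases in two halves: the first half (mm. 37–40) ends with a half cadence, the second (mm. 41–44) with a perfect authentic cadence — a large antecedent–consequent pair, i.e. a double period.
Phrase 3 begins with different material from phrase 1, making it contrasting.

contrasting double period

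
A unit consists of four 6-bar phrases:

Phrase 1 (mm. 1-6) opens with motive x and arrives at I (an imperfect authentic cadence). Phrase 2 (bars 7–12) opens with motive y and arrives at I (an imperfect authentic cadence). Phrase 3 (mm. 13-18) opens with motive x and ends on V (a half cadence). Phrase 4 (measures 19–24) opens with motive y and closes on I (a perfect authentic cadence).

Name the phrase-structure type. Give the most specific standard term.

parallel double period

Four phrases in two halves: the first half (mm. 1-12) ends with an imperfect authentic cadence, the second (mm. 13-24) with a perfect authentic cadence — a large antecedent–consequent pair, i.e. a double period.
Phrase 3 begins with the same material as phrase 1, making it parallel.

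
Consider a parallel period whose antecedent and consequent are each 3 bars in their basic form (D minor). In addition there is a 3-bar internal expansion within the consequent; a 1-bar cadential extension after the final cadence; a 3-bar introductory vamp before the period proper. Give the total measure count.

Basic parallel period: 3 + 3 = 6 bars.
6 (basic form) + 3 (internal expansion) + 1 (cadential extension) + 3 (introduction) = 13.

13 measures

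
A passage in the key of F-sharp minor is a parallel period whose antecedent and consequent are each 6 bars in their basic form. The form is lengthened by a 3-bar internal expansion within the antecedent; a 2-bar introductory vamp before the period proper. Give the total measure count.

17 measures

Basic parallel period: 6 + 6 = 12 bars.
12 (basic form) + 3 (internal expansion) + 2 (introduction) = 17.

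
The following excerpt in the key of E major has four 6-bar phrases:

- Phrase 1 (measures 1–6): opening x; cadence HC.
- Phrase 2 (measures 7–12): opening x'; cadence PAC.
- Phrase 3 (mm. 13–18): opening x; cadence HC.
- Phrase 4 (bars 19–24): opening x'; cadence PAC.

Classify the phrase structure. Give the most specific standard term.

The cadence pattern HC–PAC–HC–PAC is weak–strong twice, and phrases 3–4 restate phrases 1–2: a period heard twice, not a double period (which would end weakly at phrase 2).

repeated period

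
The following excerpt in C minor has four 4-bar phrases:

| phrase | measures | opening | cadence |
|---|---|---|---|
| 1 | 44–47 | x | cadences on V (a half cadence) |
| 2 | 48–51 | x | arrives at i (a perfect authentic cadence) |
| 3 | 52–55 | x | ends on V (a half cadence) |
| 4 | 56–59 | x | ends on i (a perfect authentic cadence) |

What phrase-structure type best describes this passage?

The cadence pattern HC–PAC–HC–PAC is weak–strong twice, and phrases 3–4 restate phrases 1–2: a period heard twice, not a double period (which would end weakly at phrase 2).

repeated period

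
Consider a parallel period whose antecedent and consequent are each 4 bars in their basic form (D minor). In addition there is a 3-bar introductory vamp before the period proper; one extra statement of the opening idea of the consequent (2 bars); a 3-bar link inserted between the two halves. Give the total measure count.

16 measures

Basic parallel period: 4 + 4 = 8 bars.
8 (basic form) + 3 (introduction) + 2 (extra statement) + 3 (link) = 16.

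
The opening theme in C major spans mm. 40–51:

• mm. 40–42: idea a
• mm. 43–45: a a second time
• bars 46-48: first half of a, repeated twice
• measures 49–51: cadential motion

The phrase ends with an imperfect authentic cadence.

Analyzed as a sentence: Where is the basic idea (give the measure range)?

The presentation of a sentence is the basic idea (mm. 40–42) plus its repetition (bars 43-45); the basic idea is therefore bars 40–42.

measures 40–42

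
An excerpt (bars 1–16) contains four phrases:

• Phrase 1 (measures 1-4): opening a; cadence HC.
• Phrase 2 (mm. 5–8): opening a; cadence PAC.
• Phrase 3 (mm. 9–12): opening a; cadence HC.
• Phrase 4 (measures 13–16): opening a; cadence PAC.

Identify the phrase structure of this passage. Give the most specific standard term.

repeated period

The cadence pattern HC–PAC–HC–PAC is weak–strong twice, and phrases 3–4 restate phrases 1–2: a period heard twice, not a double period (which would end weakly at phrase 2).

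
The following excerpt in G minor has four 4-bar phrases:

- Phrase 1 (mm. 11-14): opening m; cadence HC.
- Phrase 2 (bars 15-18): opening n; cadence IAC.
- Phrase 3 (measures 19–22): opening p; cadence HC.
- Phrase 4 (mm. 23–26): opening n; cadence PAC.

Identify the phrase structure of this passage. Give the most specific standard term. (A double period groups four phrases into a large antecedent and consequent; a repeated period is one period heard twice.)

Four phrases in two halves: the first half (mm. 11-18) ends with an imperfect authentic cadence, the second (mm. 19–26) with a perfect authentic cadence — a large antecedent–consequent pair, i.e. a double period.
Phrase 3 begins with different material from phrase 1, making it contrasting.

contrasting double period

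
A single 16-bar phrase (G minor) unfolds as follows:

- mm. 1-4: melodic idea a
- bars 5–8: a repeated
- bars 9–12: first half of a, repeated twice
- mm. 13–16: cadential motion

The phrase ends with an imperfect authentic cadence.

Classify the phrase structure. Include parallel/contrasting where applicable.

sentence

Basic idea (bars 1–4) + its repetition (bars 5–8) form the presentation; fragmentation and cadence (measures 9–16) form the continuation — the 16-bar whole is a sentence.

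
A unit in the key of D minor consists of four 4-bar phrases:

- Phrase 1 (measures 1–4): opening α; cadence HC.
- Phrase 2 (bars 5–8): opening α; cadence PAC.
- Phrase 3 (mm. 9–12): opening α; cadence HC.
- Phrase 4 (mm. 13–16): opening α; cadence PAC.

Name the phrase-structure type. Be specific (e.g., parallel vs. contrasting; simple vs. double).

repeated period

The cadence pattern HC–PAC–HC–PAC is weak–strong twice, and phrases 3–4 restate phrases 1–2: a period heard twice, not a double period (which would end weakly at phrase 2).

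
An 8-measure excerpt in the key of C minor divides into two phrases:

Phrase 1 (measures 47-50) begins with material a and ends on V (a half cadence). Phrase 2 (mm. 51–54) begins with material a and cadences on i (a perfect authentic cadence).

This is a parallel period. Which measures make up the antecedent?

The phrase ending with the weaker cadence (half cadence) is the antecedent; the one ending more conclusively (perfect authentic cadence) is the consequent. The antecedent is measures 47–50.

measures 47–50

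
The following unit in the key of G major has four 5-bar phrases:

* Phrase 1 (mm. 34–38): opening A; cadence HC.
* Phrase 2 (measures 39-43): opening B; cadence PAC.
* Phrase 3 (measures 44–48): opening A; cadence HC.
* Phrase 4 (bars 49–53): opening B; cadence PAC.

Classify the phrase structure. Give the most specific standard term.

The cadence pattern HC–PAC–HC–PAC is weak–strong twice, and phrases 3–4 restate phrases 1–2: a period heard twice, not a double period (which would end weakly at phrase 2).

repeated period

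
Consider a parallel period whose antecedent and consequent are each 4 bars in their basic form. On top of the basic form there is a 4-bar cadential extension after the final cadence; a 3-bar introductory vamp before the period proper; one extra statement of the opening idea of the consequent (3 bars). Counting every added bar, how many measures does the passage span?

18 measures

Basic parallel period: 4 + 4 = 8 bars.
8 (basic form) + 4 (cadential extension) + 3 (introduction) + 3 (extra statement) = 18.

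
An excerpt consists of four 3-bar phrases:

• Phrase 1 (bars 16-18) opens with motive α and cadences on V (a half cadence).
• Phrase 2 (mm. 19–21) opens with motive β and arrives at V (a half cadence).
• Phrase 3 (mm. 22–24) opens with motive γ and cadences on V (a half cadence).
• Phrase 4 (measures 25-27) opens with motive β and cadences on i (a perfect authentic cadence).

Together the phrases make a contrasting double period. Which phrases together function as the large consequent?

In a double period the first pair of phrases (ending half cadence) is the large antecedent and the second pair (ending perfect authentic cadence) is the large consequent; the consequent is phrases 3 and 4.

phrases 3 and 4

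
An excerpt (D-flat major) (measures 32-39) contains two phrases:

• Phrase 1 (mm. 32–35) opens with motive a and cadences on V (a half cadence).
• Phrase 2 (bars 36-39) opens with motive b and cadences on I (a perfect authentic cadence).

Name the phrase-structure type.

Phrase 1 ends with a half cadence (weaker) and phrase 2 with a perfect authentic cadence (stronger): antecedent + consequent = a period.
The two phrases open with different material (a / b), so the period is contrasting.

contrasting period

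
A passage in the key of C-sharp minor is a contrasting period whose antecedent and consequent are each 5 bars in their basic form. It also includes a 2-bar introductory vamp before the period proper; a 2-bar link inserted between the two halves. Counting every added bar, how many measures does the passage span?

Basic contrasting period: 5 + 5 = 10 bars.
10 (basic form) + 2 (introduction) + 2 (link) = 14.

14 measures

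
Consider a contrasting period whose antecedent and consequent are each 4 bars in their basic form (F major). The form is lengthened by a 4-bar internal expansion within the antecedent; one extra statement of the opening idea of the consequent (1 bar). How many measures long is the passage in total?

13 measures

Basic contrasting period: 4 + 4 = 8 bars.
8 (basic form) + 4 (internal expansion) + 1 (extra statement) = 13.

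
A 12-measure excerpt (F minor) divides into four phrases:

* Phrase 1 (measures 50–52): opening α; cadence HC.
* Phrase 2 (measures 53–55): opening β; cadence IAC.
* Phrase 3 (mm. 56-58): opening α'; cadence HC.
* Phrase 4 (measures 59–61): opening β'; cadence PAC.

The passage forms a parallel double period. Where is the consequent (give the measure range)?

In a double period the four phrases pair into a large antecedent (phrases 1–2, ending imperfect authentic cadence) and a large consequent (phrases 3–4, ending perfect authentic cadence). The consequent spans mm. 56-61.

measures 56–61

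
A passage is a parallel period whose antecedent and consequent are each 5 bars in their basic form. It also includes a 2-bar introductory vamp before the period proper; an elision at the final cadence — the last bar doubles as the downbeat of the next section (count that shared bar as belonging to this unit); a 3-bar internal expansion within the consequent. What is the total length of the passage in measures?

15 measures

Basic parallel period: 5 + 5 = 10 bars.
10 (basic form) + 2 (introduction) + 3 (internal expansion) = 15.
The elision shares a bar with the next section but does not change this unit's count.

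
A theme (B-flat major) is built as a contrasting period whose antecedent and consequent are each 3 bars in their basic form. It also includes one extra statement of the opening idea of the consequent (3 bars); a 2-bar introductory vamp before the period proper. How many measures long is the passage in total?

Basic contrasting period: 3 + 3 = 6 bars.
6 (basic form) + 3 (extra statement) + 2 (introduction) = 11.

11 measures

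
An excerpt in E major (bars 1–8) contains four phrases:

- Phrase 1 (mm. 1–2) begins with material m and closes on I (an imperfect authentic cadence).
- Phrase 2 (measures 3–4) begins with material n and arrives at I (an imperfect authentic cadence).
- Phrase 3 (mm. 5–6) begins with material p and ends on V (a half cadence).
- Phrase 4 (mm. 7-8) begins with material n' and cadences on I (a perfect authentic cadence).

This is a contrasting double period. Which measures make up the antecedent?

measures 1–4

In a double period the first pair of phrases (ending imperfect authentic cadence) is the large antecedent and the second pair (ending perfect authentic cadence) is the large consequent; the antecedent is measures 1–4.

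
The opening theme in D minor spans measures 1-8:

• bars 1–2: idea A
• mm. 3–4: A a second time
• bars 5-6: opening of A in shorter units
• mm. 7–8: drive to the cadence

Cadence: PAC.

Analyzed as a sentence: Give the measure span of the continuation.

After the presentation (bars 1–4), the continuation covers the fragmentation through the cadence: mm. 5-8.

measures 5–8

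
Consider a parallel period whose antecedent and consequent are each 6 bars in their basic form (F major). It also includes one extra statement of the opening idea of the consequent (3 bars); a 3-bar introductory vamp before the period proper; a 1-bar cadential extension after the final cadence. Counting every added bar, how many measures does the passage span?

Basic parallel period: 6 + 6 = 12 bars.
12 (basic form) + 3 (extra statement) + 3 (introduction) + 1 (cadential extension) = 19.

19 measures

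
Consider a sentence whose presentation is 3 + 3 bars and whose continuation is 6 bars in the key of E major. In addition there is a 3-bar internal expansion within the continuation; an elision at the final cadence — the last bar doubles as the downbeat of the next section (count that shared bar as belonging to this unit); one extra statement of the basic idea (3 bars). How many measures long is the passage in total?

18 measures

Basic sentence: 3 + 3 + 6 = 12 bars.
12 (basic form) + 3 (internal expansion) + 3 (extra statement) = 18.
The elision shares a bar with the next section but does not change this unit's count.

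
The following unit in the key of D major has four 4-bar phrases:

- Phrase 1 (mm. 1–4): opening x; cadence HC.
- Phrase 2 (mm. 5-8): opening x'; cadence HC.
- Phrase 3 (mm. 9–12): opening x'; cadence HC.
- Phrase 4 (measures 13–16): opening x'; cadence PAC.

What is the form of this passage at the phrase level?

parallel double period

Four phrases in two halves: the first half (mm. 1-8) ends with a half cadence, the second (measures 9–16) with a perfect authentic cadence — a large antecedent–consequent pair, i.e. a double period.
Phrase 3 begins with the same material as phrase 1, making it parallel.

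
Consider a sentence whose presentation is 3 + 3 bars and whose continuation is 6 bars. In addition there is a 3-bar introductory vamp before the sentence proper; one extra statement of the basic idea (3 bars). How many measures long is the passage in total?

18 measures

Basic sentence: 3 + 3 + 6 = 12 bars.
12 (basic form) + 3 (introduction) + 3 (extra statement) = 18.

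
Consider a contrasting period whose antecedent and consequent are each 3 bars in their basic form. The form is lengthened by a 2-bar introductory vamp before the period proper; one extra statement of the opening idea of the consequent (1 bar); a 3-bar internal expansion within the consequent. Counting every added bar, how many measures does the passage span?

12 measures

Basic contrasting period: 3 + 3 = 6 bars.
6 (basic form) + 2 (introduction) + 1 (extra statement) + 3 (internal expansion) = 12.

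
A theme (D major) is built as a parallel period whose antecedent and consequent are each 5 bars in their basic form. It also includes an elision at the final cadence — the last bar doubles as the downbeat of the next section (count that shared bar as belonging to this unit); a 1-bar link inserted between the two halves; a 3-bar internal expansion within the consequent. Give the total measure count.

14 measures

Basic parallel period: 5 + 5 = 10 bars.
10 (basic form) + 1 (link) + 3 (internal expansion) = 14.
The elision shares a bar with the next section but does not change this unit's count.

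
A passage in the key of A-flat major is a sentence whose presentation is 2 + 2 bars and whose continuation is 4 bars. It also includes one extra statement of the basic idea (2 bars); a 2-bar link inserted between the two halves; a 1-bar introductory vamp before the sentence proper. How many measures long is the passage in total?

Basic sentence: 2 + 2 + 4 = 8 bars.
8 (basic form) + 2 (extra statement) + 2 (link) + 1 (introduction) = 13.

13 measures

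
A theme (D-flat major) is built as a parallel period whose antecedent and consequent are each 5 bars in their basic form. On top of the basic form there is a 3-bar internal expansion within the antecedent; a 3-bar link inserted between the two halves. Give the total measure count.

16 measures

Basic parallel period: 5 + 5 = 10 bars.
10 (basic form) + 3 (internal expansion) + 3 (link) = 16.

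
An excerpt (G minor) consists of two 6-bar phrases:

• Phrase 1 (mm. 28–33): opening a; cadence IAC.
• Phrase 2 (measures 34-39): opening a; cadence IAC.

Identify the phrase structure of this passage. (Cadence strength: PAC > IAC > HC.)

Both phrases have the same opening (a) and the same cadence (imperfect authentic cadence): the second is a restatement, not a consequent, so this is a repeated phrase rather than a period.

repeated phrase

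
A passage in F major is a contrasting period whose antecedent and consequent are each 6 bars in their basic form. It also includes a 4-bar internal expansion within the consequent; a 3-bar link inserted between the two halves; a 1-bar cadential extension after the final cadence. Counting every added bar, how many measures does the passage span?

Basic contrasting period: 6 + 6 = 12 bars.
12 (basic form) + 4 (internal expansion) + 3 (link) + 1 (cadential extension) = 20.

20 measures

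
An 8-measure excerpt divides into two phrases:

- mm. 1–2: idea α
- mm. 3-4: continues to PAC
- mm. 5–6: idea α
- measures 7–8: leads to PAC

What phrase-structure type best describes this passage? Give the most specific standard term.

Both phrases have the same opening (α) and the same cadence (perfect authentic cadence): the second is a restatement, not a consequent, so this is a repeated phrase rather than a period.

repeated phrase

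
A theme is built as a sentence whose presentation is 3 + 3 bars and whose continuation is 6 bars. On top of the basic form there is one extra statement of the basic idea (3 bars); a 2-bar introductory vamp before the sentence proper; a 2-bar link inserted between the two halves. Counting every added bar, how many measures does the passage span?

Basic sentence: 3 + 3 + 6 = 12 bars.
12 (basic form) + 3 (extra statement) + 2 (introduction) + 2 (link) = 19.

19 measures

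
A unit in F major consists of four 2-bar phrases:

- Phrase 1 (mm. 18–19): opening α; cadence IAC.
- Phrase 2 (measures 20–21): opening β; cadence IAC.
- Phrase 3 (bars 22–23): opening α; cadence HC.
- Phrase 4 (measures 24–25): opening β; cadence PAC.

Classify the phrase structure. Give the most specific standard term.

parallel double period

Four phrases in two halves: the first half (bars 18–21) ends with an imperfect authentic cadence, the second (mm. 22–25) with a perfect authentic cadence — a large antecedent–consequent pair, i.e. a double period.
Phrase 3 begins with the same material as phrase 1, making it parallel.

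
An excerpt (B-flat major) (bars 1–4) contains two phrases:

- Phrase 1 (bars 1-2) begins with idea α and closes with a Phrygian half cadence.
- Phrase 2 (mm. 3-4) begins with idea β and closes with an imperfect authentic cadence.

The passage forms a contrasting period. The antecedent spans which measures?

The antecedent is the phrase ending with the weaker cadence (Phrygian half cadence, phrase 1) and the consequent the one ending more conclusively (imperfect authentic cadence, phrase 2); the antecedent is bars 1–2.

measures 1–2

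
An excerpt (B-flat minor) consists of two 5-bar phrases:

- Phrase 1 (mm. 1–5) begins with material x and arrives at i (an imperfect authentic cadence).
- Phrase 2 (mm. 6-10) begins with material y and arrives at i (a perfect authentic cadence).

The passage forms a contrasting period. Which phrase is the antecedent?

phrase 1

The phrase ending with the weaker cadence (imperfect authentic cadence) is the antecedent; the one ending more conclusively (perfect authentic cadence) is the consequent. The antecedent is phrase 1.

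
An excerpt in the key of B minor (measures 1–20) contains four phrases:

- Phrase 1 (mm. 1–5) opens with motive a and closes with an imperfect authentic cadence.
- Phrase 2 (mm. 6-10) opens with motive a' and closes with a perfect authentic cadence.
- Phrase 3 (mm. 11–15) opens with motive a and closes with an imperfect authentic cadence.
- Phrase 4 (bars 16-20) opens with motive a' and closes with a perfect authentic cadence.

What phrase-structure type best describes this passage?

repeated period

The cadence pattern IAC–PAC–IAC–PAC is weak–strong twice, and phrases 3–4 restate phrases 1–2: a period heard twice, not a double period (which would end weakly at phrase 2).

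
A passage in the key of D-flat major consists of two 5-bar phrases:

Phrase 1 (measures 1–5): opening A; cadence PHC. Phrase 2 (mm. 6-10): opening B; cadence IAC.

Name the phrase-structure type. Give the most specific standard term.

contrasting period

Phrase 1 ends with a Phrygian half cadence (weaker) and phrase 2 with an imperfect authentic cadence (stronger): antecedent + consequent = a period.
The two phrases open with different material (A / B), so the period is contrasting.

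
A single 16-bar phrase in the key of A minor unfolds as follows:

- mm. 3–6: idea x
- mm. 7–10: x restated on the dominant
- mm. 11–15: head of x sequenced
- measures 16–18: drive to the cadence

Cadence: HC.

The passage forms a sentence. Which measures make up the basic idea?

measures 3–6

The presentation of a sentence is the basic idea (mm. 3–6) plus its repetition (mm. 7-10); the basic idea is therefore mm. 3-6.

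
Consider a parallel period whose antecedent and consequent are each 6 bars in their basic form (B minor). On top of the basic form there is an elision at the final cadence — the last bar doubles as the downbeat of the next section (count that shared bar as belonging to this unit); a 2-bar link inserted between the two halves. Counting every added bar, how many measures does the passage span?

Basic parallel period: 6 + 6 = 12 bars.
12 (basic form) + 2 (link) = 14.
The elision shares a bar with the next section but does not change this unit's count.

14 measures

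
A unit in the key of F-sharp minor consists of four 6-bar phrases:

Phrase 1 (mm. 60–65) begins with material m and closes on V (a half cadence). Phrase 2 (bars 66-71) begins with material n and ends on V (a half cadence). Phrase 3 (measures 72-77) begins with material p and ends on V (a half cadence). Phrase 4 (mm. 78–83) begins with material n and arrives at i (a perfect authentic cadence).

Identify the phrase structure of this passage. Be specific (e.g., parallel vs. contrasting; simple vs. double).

contrasting double period

Four phrases in two halves: the first half (mm. 60–71) ends with a half cadence, the second (measures 72-83) with a perfect authentic cadence — a large antecedent–consequent pair, i.e. a double period.
Phrase 3 begins with different material from phrase 1, making it contrasting.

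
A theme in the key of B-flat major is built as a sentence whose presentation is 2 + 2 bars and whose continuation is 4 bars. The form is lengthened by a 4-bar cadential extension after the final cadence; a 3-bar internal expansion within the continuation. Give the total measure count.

Basic sentence: 2 + 2 + 4 = 8 bars.
8 (basic form) + 4 (cadential extension) + 3 (internal expansion) = 15.

15 measures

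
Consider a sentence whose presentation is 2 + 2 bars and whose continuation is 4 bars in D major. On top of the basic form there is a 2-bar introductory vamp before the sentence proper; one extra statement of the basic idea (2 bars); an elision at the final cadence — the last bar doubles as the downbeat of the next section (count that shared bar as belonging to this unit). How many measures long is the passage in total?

Basic sentence: 2 + 2 + 4 = 8 bars.
8 (basic form) + 2 (introduction) + 2 (extra statement) = 12.
The elision shares a bar with the next section but does not change this unit's count.

12 measures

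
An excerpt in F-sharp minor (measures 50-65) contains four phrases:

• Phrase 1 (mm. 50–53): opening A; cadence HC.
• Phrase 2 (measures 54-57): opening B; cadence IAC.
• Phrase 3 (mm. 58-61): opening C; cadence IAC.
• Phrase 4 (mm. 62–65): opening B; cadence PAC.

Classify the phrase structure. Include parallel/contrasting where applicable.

contrasting double period

Four phrases in two halves: the first half (mm. 50–57) ends with an imperfect authentic cadence, the second (mm. 58-65) with a perfect authentic cadence — a large antecedent–consequent pair, i.e. a double period.
Phrase 3 begins with different material from phrase 1, making it contrasting.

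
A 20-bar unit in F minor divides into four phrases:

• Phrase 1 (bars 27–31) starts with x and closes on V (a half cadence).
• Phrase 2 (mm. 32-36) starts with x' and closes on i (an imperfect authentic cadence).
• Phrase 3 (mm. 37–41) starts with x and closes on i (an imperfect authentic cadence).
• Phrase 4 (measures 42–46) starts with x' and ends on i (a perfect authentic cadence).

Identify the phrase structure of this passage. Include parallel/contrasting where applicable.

Four phrases in two halves: the first half (bars 27-36) ends with an imperfect authentic cadence, the second (bars 37-46) with a perfect authentic cadence — a large antecedent–consequent pair, i.e. a double period.
Phrase 3 begins with the same material as phrase 1, making it parallel.

parallel double period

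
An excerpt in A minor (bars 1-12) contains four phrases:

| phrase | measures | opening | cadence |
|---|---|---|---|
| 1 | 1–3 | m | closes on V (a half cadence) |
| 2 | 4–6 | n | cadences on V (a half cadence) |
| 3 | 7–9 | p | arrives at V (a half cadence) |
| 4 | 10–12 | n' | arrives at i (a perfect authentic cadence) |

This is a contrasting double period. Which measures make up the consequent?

measures 7–12

In a double period the first pair of phrases (ending half cadence) is the large antecedent and the second pair (ending perfect authentic cadence) is the large consequent; the consequent is measures 7–12.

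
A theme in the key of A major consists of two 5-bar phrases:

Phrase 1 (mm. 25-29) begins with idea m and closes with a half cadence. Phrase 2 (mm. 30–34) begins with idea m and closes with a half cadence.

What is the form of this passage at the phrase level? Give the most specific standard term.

Both phrases have the same opening (m) and the same cadence (half cadence): the second is a restatement, not a consequent, so this is a repeated phrase rather than a period.

repeated phrase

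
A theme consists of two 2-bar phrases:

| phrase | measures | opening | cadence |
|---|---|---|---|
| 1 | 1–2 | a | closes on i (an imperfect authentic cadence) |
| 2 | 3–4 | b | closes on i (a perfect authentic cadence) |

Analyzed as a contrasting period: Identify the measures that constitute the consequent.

measures 3–4

The antecedent is the phrase ending with the weaker cadence (imperfect authentic cadence, phrase 1) and the consequent the one ending more conclusively (perfect authentic cadence, phrase 2); the consequent is bars 3–4.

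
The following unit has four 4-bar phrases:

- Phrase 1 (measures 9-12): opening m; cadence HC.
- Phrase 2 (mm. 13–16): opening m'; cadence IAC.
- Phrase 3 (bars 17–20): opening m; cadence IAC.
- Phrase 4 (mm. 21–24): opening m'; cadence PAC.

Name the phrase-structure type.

parallel double period

Four phrases in two halves: the first half (mm. 9–16) ends with an imperfect authentic cadence, the second (measures 17–24) with a perfect authentic cadence — a large antecedent–consequent pair, i.e. a double period.
Phrase 3 begins with the same material as phrase 1, making it parallel.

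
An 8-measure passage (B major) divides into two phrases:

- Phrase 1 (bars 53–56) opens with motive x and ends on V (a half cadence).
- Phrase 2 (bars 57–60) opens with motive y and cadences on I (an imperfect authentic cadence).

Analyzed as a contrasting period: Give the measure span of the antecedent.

measures 53–56

The antecedent is the phrase ending with the weaker cadence (half cadence, phrase 1) and the consequent the one ending more conclusively (imperfect authentic cadence, phrase 2); the antecedent is mm. 53–56.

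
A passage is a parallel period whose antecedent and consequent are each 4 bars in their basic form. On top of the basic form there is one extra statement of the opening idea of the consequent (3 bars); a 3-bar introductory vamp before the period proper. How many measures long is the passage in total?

Basic parallel period: 4 + 4 = 8 bars.
8 (basic form) + 3 (extra statement) + 3 (introduction) = 14.

14 measures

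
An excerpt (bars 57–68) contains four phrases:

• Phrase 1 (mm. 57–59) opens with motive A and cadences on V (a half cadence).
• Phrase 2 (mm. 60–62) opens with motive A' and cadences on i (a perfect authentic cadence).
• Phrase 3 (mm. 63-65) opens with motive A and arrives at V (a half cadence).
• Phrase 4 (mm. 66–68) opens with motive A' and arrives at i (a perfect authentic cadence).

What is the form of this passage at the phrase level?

The cadence pattern HC–PAC–HC–PAC is weak–strong twice, and phrases 3–4 restate phrases 1–2: a period heard twice, not a double period (which would end weakly at phrase 2).

repeated period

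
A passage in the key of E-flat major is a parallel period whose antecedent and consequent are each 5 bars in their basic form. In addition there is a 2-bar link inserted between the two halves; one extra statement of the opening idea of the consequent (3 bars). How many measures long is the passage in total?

15 measures

Basic parallel period: 5 + 5 = 10 bars.
10 (basic form) + 2 (link) + 3 (extra statement) = 15.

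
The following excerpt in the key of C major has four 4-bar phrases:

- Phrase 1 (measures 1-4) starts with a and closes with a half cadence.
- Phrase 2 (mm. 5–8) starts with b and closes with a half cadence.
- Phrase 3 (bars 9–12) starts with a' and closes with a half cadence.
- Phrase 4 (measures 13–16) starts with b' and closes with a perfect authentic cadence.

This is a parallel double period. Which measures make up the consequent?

In a double period the first pair of phrases (ending half cadence) is the large antecedent and the second pair (ending perfect authentic cadence) is the large consequent; the consequent is measures 9–16.

measures 9–16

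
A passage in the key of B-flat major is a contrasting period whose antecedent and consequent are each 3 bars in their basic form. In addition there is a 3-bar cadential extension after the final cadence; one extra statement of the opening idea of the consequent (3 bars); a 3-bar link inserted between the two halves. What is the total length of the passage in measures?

Basic contrasting period: 3 + 3 = 6 bars.
6 (basic form) + 3 (cadential extension) + 3 (extra statement) + 3 (link) = 15.

15 measures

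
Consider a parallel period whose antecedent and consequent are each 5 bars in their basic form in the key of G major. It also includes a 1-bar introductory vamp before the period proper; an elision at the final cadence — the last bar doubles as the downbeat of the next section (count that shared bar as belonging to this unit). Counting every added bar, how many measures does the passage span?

Basic parallel period: 5 + 5 = 10 bars.
10 (basic form) + 1 (introduction) = 11.
The elision shares a bar with the next section but does not change this unit's count.

11 measures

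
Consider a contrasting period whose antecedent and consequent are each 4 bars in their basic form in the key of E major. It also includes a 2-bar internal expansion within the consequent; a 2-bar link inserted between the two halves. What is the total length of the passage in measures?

Basic contrasting period: 4 + 4 = 8 bars.
8 (basic form) + 2 (internal expansion) + 2 (link) = 12.

12 measures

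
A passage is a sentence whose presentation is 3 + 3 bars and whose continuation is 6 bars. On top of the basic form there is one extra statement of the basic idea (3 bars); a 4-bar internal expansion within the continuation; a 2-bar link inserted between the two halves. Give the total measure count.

21 measures

Basic sentence: 3 + 3 + 6 = 12 bars.
12 (basic form) + 3 (extra statement) + 4 (internal expansion) + 2 (link) = 21.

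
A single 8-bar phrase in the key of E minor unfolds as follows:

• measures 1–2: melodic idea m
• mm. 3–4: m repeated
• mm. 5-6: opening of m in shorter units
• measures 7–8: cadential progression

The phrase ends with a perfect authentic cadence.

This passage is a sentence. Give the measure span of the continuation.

After the presentation (mm. 1-4), the continuation covers the fragmentation through the cadence: mm. 5–8.

measures 5–8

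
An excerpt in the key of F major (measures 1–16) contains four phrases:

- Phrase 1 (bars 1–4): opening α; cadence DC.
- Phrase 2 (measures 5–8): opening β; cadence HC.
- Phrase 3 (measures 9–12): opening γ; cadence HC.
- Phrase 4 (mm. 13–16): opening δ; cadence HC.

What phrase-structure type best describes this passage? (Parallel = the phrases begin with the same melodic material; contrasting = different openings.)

Phrase 4 ends with a half cadence, no stronger than phrase 2's half cadence, so the four phrases do not form a double period; nor do phrases 3–4 duplicate 1–2, so it is not a repeated period. With no phrase reaching a conclusive cadence, the passage is a phrase group.

phrase group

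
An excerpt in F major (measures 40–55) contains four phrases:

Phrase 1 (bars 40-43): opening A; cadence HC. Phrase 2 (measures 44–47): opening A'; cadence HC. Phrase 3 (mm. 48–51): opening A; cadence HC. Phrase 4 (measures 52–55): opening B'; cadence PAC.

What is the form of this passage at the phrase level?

Four phrases in two halves: the first half (mm. 40–47) ends with a half cadence, the second (mm. 48–55) with a perfect authentic cadence — a large antecedent–consequent pair, i.e. a double period.
Phrase 3 begins with the same material as phrase 1, making it parallel.

parallel double period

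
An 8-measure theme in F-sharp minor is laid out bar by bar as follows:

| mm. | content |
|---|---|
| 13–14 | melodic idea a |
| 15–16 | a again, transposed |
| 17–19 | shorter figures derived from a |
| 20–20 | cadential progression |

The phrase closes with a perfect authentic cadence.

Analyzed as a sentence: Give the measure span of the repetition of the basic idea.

measures 15–16

The presentation of a sentence is the basic idea (mm. 13–14) plus its repetition (mm. 15–16); the repetition of the basic idea is therefore mm. 15–16.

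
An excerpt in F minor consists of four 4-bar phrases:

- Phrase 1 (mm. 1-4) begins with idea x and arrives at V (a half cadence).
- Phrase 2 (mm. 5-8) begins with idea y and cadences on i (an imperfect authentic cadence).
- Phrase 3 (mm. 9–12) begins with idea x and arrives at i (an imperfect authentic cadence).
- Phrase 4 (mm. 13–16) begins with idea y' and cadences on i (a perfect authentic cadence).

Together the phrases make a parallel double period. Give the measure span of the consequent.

In a double period the first pair of phrases (ending imperfect authentic cadence) is the large antecedent and the second pair (ending perfect authentic cadence) is the large consequent; the consequent is measures 9–16.

measures 9–16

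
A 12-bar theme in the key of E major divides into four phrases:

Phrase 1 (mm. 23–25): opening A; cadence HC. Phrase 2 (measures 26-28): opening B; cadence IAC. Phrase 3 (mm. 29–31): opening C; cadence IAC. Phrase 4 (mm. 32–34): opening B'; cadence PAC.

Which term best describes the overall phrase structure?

Four phrases in two halves: the first half (mm. 23-28) ends with an imperfect authentic cadence, the second (measures 29–34) with a perfect authentic cadence — a large antecedent–consequent pair, i.e. a double period.
Phrase 3 begins with different material from phrase 1, making it contrasting.

contrasting double period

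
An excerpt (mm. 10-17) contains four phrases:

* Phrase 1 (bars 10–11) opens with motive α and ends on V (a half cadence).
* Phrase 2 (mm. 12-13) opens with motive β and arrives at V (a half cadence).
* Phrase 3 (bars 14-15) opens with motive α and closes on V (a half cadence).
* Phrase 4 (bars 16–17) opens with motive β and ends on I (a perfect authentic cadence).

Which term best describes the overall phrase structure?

parallel double period

Four phrases in two halves: the first half (mm. 10-13) ends with a half cadence, the second (bars 14–17) with a perfect authentic cadence — a large antecedent–consequent pair, i.e. a double period.
Phrase 3 begins with the same material as phrase 1, making it parallel.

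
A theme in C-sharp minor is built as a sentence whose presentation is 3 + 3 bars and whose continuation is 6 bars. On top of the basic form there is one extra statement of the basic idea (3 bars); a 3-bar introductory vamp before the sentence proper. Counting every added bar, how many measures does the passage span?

18 measures

Basic sentence: 3 + 3 + 6 = 12 bars.
12 (basic form) + 3 (extra statement) + 3 (introduction) = 18.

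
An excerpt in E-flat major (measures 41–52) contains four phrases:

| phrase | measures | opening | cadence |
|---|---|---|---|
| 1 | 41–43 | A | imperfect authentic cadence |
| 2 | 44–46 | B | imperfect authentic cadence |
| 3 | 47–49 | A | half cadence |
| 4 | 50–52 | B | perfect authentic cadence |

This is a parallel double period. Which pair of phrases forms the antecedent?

phrases 1 and 2

In a double period the first pair of phrases (ending imperfect authentic cadence) is the large antecedent and the second pair (ending perfect authentic cadence) is the large consequent; the antecedent is phrases 1 and 2.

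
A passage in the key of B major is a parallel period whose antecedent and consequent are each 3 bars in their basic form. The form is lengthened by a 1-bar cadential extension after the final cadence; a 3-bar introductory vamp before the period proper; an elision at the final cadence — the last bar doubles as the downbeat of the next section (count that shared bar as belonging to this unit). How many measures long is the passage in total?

10 measures

Basic parallel period: 3 + 3 = 6 bars.
6 (basic form) + 1 (cadential extension) + 3 (introduction) = 10.
The elision shares a bar with the next section but does not change this unit's count.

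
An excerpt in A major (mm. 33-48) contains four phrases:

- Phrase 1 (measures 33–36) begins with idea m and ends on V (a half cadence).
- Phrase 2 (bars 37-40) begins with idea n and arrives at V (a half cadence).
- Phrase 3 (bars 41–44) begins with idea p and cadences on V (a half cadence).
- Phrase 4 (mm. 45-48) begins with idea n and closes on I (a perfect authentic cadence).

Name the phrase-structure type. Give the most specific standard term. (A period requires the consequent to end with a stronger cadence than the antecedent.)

contrasting double period

Four phrases in two halves: the first half (bars 33–40) ends with a half cadence, the second (measures 41–48) with a perfect authentic cadence — a large antecedent–consequent pair, i.e. a double period.
Phrase 3 begins with different material from phrase 1, making it contrasting.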